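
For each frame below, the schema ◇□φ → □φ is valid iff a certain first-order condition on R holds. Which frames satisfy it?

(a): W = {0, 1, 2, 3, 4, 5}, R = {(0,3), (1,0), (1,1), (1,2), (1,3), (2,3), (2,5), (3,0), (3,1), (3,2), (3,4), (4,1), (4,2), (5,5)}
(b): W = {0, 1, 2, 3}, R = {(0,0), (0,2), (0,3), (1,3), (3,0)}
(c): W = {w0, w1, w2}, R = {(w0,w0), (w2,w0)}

(c)

The schema corresponds to the Euclidean property: ∀x ∀y ∀z (Rxy ∧ Rxz → Ryz).
(a): fails — R03 and R03 but not R33.
(b): fails — R02 and R00 but not R20.
(c): holds.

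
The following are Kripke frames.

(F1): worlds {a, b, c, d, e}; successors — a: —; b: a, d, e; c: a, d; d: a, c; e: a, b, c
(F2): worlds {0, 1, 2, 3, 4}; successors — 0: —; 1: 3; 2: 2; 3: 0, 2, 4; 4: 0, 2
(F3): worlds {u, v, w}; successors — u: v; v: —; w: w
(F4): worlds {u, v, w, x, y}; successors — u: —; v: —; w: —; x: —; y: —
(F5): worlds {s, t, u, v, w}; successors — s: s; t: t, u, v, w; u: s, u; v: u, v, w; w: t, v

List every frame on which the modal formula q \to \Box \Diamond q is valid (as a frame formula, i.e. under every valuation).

This is the axiom for symmetry; its first-order frame correspondent is \forall x \forall y (Rxy \to Ryx).
(F1): fails — Rea but not Rae.
(F2): fails — R34 but not R43.
(F3): fails — Ruv but not Rvu.
(F4): ✓.
(F5): fails — Rtv but not Rvt.

(F4)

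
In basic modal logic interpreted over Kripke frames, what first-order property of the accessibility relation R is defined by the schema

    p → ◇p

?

Equivalently (dual form): □p → p.
Suppose □p→p is valid. At any x set V(p)={w : Rxw}. Then □p holds at x, so p holds at x, i.e. Rxx.
Conversely, any frame satisfying ∀x Rxx validates the schema.
Frame condition: ∀x Rxx.

reflexivity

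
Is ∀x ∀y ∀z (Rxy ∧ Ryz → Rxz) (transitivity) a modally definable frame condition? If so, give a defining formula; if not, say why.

Yes: it is transitivity, defined by the 4 schema □q → □□q.
Suppose □q→□□q is valid. Take Rxy, Ryz and set V(q)={w : Rxw}. Then □q at x, so □□q at x, so □q at y, so q at z, i.e. Rxz.

Yes, by □q → □□q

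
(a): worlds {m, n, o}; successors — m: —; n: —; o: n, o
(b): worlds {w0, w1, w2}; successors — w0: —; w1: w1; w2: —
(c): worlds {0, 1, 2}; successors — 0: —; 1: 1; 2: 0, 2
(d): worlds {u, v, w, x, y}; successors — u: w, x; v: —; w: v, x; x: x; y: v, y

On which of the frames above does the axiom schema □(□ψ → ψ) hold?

Frame correspondent (Sahlqvist): ∀x ∀y (Rxy → Ryy) — i.e. shift-reflexivity.
(a): fails — Ron but not Rnn.
(b): holds.
(c): fails — R20 but not R00.
(d): fails — Ruw but not Rww.

(b)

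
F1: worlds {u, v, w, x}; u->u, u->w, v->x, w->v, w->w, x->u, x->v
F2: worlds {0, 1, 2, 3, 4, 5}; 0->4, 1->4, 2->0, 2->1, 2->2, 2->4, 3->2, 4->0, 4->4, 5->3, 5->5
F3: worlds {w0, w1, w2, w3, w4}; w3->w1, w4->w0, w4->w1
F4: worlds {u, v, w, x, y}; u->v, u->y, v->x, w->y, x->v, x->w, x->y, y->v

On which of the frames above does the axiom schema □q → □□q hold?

The schema corresponds to transitivity: ∀x ∀y ∀z (Rxy ∧ Ryz → Rxz).
F1: fails — Ruw and Rwv but not Ruv.
F2: fails — R32 and R20 but not R30.
F3: ✓.
F4: fails — Ruv and Rvx but not Rux.
Valid on: F3.

F3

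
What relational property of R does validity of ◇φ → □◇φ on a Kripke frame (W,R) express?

Suppose ◇φ→□◇φ is valid. Take Rxy, Rxz and set V(φ)={y}. Then ◇φ at x, so □◇φ at x, so ◇φ at z, so some w with Rzw has φ; w=y, i.e. Rzy. By symmetry of the argument, Ryz.
Conversely, any frame satisfying ∀x ∀y ∀z (Rxy ∧ Rxz → Ryz) validates the schema.
So the correspondent is the Euclidean property.

The Euclidean property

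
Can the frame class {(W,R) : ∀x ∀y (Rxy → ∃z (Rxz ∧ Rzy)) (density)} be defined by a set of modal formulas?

This is a Sahlqvist condition; the C4 axiom □□q → □q defines it.

Definable; □□q → □q defines it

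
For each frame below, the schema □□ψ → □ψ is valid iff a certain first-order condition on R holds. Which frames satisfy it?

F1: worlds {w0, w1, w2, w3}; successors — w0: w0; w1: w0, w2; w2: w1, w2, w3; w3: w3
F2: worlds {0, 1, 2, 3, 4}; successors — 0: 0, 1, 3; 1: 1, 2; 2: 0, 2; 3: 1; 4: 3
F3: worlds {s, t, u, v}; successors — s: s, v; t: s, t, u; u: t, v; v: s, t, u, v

This is the axiom for density; its first-order frame correspondent is ∀x ∀y (Rxy → ∃z (Rxz ∧ Rzy)).
F1: ✓.
F2: fails — R43 but no z with R4z and Rz3.
F3: ✓.
Valid on: F1, F3.

F1, F3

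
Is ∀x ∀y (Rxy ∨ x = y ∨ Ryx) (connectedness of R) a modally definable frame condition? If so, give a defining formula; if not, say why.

Not definable by any modal formula

Any modally definable frame class is closed under disjoint unions.
Take 4 disjoint single-world reflexive frames: each is trivially connected, but their disjoint union has 4 worlds with no edge between distinct components, so it is not connected.
So the class is not modally definable.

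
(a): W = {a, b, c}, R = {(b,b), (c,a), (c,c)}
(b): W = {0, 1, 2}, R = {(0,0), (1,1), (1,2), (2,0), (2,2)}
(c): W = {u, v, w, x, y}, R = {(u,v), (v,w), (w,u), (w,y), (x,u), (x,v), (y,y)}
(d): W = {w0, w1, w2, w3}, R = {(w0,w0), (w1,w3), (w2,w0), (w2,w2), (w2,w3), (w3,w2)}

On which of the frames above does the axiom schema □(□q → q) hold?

Frame correspondent (Sahlqvist): ∀x ∀y (Rxy → Ryy) — i.e. shift-reflexivity.
(a): fails — Rca but not Raa.
(b): ✓.
(c): fails — Ruv but not Rvv.
(d): fails — Rw1w3 but not Rw3w3.

(b)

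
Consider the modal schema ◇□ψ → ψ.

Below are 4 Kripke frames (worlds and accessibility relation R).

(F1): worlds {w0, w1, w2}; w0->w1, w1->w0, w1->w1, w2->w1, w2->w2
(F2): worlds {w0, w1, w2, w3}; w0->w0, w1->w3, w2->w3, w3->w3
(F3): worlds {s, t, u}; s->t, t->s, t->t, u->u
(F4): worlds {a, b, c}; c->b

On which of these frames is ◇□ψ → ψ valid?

(F3)

Frame correspondent (Sahlqvist): ∀x ∀y (Rxy → Ryx) — i.e. symmetry.
(F1): fails — Rw2w1 but not Rw1w2.
(F2): fails — Rw1w3 but not Rw3w1.
(F3): satisfies the condition.
(F4): fails — Rcb but not Rbc.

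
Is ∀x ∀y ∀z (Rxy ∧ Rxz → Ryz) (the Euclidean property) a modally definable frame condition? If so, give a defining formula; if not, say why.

Yes: it is the Euclidean property, defined by the 5 schema ◇r → □◇r.

Yes — defined by ◇r → □◇r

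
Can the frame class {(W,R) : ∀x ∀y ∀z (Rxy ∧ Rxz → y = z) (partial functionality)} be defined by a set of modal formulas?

The condition is partial functionality. A defining modal formula is ◇q → □q.
Suppose ◇q→□q is valid. Take Rxy, Rxz and set V(q)={y}. Then ◇q at x, so □q at x, so q at z, i.e. z=y.

Definable; ◇q → □q defines it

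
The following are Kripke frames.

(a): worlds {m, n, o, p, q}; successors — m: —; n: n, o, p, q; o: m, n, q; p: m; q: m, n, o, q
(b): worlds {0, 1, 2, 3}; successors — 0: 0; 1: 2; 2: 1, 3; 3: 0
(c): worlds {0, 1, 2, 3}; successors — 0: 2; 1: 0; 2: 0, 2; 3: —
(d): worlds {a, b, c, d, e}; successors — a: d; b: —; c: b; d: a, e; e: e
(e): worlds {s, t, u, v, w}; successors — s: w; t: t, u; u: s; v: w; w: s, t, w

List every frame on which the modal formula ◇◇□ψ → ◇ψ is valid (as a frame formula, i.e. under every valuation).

This is the axiom for a generalized confluence (Geach) condition; its first-order frame correspondent is ∀x ∀y (xR²y → ∃w (yRw ∧ xRw)).
(a): fails — nR²m but no w with mRw and nRw.
(b): fails — 1R²3 but no w with 3Rw and 1Rw.
(c): condition met.
(d): fails — aR²e but no w with eRw and aRw.
(e): fails — sR²t but no w* with tRw* and sRw*.
Valid on: (c).

(c)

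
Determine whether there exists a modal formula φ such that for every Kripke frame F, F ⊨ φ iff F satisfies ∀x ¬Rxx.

Not modally definable

Modal frame validity is preserved under surjective bounded morphisms.
The 4-cycle (worlds a,b,c,d with a→b→c→d→a) is irreflexive, and the map sending every world to a single reflexive point • is a surjective bounded morphism (forth: every edge maps to (•,•); back: every world has a successor). So any modal formula valid on the 4-cycle is also valid on the reflexive point, which is not irreflexive.
So the class is not modally definable.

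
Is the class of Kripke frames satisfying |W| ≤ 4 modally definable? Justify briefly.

Not modally definable

If a class were modally definable it would be closed under disjoint unions (Goldblatt–Thomason).
Any modal formula valid on each of 5 disjoint one-world frames is valid on their disjoint union (validity is preserved under disjoint unions). Each one-world frame has |W|=1≤4, but the union has |W|=5.
So no modal formula (or set of formulas) defines exactly the |W|≤4 frames.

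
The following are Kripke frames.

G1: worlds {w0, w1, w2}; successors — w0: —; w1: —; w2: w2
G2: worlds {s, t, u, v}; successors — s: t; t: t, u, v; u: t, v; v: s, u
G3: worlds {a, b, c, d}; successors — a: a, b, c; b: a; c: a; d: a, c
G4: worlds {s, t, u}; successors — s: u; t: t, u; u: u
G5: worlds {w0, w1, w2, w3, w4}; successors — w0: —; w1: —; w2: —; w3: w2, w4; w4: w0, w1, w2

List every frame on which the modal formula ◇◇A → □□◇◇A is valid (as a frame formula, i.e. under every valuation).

Frame correspondent (Sahlqvist): ∀x ∀y ∀z ((xR²y ∧ xR²z) → ∃w (y = w ∧ zR²w)) — i.e. a generalized confluence (Geach) condition.
G1: condition met.
G2: fails — sR²u, sR²v but no w with u=w and vR²w.
G3: condition met.
G4: fails — tR²t, tR²u but no w with t=w and uR²w.
G5: fails — w3R²w0, w3R²w0 but no w with w0=w and w0R²w.

G1, G3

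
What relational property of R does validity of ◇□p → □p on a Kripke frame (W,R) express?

the Euclidean property: ∀x ∀y ∀z (Rxy ∧ Rxz → Ryz)

Replacing p by ¬p and contraposing gives the equivalent schema ◇p → □◇p.
Suppose ◇p→□◇p is valid. Take Rxy, Rxz and set V(p)={y}. Then ◇p at x, so □◇p at x, so ◇p at z, so some w with Rzw has p; w=y, i.e. Rzy. By symmetry of the argument, Ryz.
Conversely, any frame satisfying ∀x ∀y ∀z (Rxy ∧ Rxz → Ryz) validates the schema.
So the correspondent is the Euclidean property.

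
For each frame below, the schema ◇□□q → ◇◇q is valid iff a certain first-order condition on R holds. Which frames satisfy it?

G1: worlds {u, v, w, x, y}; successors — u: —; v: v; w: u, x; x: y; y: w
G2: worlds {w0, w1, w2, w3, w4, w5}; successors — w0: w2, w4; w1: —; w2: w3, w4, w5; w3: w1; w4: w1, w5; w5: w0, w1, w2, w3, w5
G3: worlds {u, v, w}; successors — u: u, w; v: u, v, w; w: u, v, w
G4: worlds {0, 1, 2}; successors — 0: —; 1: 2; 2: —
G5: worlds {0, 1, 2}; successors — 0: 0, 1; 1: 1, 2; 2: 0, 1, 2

Frame correspondent (Sahlqvist): ∀x ∀y (xRy → ∃w (yR²w ∧ xR²w)) — i.e. a generalized confluence (Geach) condition.
G1: fails — wRu but no t with uR²t and wR²t.
G2: fails — w2Rw3 but no w with w3R²w and w2R²w.
G3: condition met.
G4: fails — 1R2 but no w with 2R²w and 1R²w.
G5: condition met.
Valid on: G3, G5.

G3, G5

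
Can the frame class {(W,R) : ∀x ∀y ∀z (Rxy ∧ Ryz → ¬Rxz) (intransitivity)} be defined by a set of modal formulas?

Modal frame validity is preserved under surjective bounded morphisms.
The 5-cycle (worlds 0,1,2,3,4 with 0→1→2→3→4→0) is intransitive. Mapping every world to a single reflexive point • is a surjective bounded morphism; the reflexive point is not intransitive (R••∧R•• but R••).
So no modal formula (or set of formulas) defines exactly the intransitive frames.

Not modally definable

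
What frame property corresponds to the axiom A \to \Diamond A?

reflexivity: \forall x Rxx

Equivalently (dual form): □A → A.
Suppose □A→A is valid. At any x set V(A)={w : Rxw}. Then □A holds at x, so A holds at x, i.e. Rxx.
Conversely, on a frame with reflexivity the schema holds at every world under every valuation.
Frame condition: \forall x Rxx.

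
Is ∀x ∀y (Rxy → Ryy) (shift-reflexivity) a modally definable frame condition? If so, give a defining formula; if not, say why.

Definable; □(□p → p) defines it

This is a Sahlqvist condition; the T□ axiom □(□p → p) defines it.
Suppose □(□p→p) is valid. Take Rxy and set V(p)={w : Ryw}. Then at y, □p holds; since □(□p→p) at x, □p→p at y, so p at y, i.e. Ryy.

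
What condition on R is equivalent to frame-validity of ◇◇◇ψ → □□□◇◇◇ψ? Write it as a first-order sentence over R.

This is a Sahlqvist (Geach-type) schema ◇^3□^0ψ → □^3◇^3ψ.
First-order correspondent: ∀x ∀y ∀z ((xR³y ∧ xR³z) → ∃w (y = w ∧ zR³w)).

∀x ∀y ∀z ((xR³y ∧ xR³z) → ∃w (y = w ∧ zR³w))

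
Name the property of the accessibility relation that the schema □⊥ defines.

Emptiness of R

□⊥ is valid iff no world has any successor (otherwise □⊥ fails at any world with one).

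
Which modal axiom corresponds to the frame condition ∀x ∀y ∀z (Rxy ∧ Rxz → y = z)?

This is partial functionality; the standard corresponding axiom is CD: ◇q → □q.

◇q → □q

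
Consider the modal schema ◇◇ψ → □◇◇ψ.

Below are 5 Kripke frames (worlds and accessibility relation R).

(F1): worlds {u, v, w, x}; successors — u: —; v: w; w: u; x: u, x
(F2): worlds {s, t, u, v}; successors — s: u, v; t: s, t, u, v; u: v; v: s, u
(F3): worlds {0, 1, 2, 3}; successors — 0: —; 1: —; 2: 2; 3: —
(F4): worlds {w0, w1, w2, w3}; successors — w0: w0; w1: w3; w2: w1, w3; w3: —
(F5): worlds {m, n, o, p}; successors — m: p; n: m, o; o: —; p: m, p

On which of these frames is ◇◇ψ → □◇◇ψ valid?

(F3)

Frame correspondent (Sahlqvist): ∀x ∀y ∀z ((xR²y ∧ xRz) → ∃w (y = w ∧ zR²w)) — i.e. a generalized confluence (Geach) condition.
(F1): fails — vR²u, vRw but no t with u=t and wR²t.
(F2): fails — sR²s, sRv but no w with s=w and vR²w.
(F3): holds.
(F4): fails — w2R²w3, w2Rw1 but no w with w3=w and w1R²w.
(F5): fails — nR²p, nRo but no w with p=w and oR²w.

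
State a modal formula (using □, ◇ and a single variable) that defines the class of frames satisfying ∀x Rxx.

The condition is reflexivity. The T schema □p → p defines it.

□p → p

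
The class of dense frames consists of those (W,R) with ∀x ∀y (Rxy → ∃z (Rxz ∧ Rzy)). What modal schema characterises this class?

□□ψ → □ψ

This is density; the standard corresponding axiom is C4: □□ψ → □ψ.
Suppose □□ψ→□ψ is valid. Take Rxy and set V(ψ)={w : xR²w}. Then □□ψ at x, so □ψ at x, so ψ at y, i.e. ∃z(Rxz∧Rzy).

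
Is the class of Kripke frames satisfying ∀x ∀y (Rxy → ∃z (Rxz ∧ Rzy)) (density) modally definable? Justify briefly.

Yes: it is density, defined by the C4 schema □□r → □r.
Suppose □□r→□r is valid. Take Rxy and set V(r)={w : xR²w}. Then □□r at x, so □r at x, so r at y, i.e. ∃z(Rxz∧Rzy).

Yes — defined by □□r → □r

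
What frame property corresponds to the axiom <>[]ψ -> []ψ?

the Euclidean property

This is a form of the 5 axiom.
Its frame correspondent is the Euclidean property — forall x forall y forall z (Rxy & Rxz -> Ryz).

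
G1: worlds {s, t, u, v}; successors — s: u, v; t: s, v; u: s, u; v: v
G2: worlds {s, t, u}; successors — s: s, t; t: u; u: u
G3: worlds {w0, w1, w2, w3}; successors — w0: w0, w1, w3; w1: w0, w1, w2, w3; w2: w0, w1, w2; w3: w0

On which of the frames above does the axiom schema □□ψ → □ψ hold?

The schema corresponds to density: ∀x ∀y (Rxy → ∃z (Rxz ∧ Rzy)).
G1: fails — Rts but no z with Rtz and Rzs.
G2: condition met.
G3: condition met.
Valid on: G2, G3.

G2, G3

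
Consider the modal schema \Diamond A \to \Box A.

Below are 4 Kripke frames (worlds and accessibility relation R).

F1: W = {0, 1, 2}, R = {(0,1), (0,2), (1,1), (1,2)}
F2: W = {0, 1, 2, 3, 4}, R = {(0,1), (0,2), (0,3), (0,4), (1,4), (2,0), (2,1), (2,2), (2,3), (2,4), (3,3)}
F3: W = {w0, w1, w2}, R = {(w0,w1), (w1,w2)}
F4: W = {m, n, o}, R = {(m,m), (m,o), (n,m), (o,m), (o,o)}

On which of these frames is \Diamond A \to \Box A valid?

F3

Frame correspondent (Sahlqvist): \forall x \forall y \forall z (Rxy \wedge Rxz \to y = z) — i.e. partial functionality.
F1: fails — 0 sees both 1 and 2.
F2: fails — 0 sees both 1 and 2.
F3: satisfies the condition.
F4: fails — m sees both m and o.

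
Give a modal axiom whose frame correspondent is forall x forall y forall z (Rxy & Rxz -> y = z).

◇r → □r

A defining formula is ◇r → □r (the CD axiom).
Suppose ◇r→□r is valid. Take Rxy, Rxz and set V(r)={y}. Then ◇r at x, so □r at x, so r at z, i.e. z=y.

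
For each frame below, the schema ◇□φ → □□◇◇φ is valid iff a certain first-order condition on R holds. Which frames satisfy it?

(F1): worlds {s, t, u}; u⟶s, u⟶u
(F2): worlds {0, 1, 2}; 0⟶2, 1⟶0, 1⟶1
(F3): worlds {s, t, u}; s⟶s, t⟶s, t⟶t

This is the axiom for a generalized confluence (Geach) condition; its first-order frame correspondent is ∀x ∀y ∀z ((xRy ∧ xR²z) → ∃w (yRw ∧ zR²w)).
(F1): fails — uRs, uR²s but no w with sRw and sR²w.
(F2): fails — 1R0, 1R²0 but no w with 0Rw and 0R²w.
(F3): condition met.

(F3)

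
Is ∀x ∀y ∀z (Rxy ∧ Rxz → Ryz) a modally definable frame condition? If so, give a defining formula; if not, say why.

Definable; ◇q → □◇q defines it

This is a Sahlqvist condition; the 5 axiom ◇q → □◇q defines it.
Suppose ◇q→□◇q is valid. Take Rxy, Rxz and set V(q)={y}. Then ◇q at x, so □◇q at x, so ◇q at z, so some w with Rzw has q; w=y, i.e. Rzy. By symmetry of the argument, Ryz.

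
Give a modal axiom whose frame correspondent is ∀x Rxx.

A defining formula is □ψ → ψ (the T axiom).
Suppose □ψ→ψ is valid. At any x set V(ψ)={w : Rxw}. Then □ψ holds at x, so ψ holds at x, i.e. Rxx.

□ψ → ψ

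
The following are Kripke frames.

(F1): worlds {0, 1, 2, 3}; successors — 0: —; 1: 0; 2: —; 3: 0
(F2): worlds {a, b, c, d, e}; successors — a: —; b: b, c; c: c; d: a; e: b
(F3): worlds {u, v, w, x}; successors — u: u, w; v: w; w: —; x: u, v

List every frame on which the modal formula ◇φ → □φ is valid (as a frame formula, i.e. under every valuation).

This is the axiom for partial functionality; its first-order frame correspondent is ∀x ∀y ∀z (Rxy ∧ Rxz → y = z).
(F1): condition met.
(F2): fails — b sees both b and c.
(F3): fails — u sees both u and w.

(F1)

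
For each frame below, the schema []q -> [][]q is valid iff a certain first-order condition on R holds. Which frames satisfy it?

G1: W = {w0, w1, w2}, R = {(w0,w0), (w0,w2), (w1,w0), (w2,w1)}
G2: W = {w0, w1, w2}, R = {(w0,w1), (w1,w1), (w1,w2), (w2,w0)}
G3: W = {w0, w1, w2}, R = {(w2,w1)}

G3

The schema corresponds to transitivity: forall x forall y forall z (Rxy & Ryz -> Rxz).
G1: fails — Rw0w2 and Rw2w1 but not Rw0w1.
G2: fails — Rw1w2 and Rw2w0 but not Rw1w0.
G3: satisfies the condition.
Valid on: G3.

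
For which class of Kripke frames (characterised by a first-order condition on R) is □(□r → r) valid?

Suppose □(□r→r) is valid. Take Rxy and set V(r)={w : Ryw}. Then at y, □r holds; since □(□r→r) at x, □r→r at y, so r at y, i.e. Ryy.

Shift-reflexivity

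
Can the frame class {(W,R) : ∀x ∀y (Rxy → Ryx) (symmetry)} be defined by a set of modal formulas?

The condition is symmetry. A defining modal formula is r → □◇r.
Suppose r→□◇r is valid. Take Rxy and set V(r)={x}. Then r at x, so □◇r at x, so ◇r at y, so some z with Ryz has r; z=x, i.e. Ryx.

Definable; r → □◇r defines it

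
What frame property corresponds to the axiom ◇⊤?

◇⊤ holds at w iff w has a successor, so frame-validity of ◇⊤ is exactly seriality. Equivalently via □ψ → ◇ψ:
Suppose □ψ→◇ψ is valid. At any x set V(ψ)=W. Then □ψ at x, so ◇ψ at x, so x has a successor.
Conversely, on a frame with seriality the schema holds at every world under every valuation.
So the correspondent is seriality.

seriality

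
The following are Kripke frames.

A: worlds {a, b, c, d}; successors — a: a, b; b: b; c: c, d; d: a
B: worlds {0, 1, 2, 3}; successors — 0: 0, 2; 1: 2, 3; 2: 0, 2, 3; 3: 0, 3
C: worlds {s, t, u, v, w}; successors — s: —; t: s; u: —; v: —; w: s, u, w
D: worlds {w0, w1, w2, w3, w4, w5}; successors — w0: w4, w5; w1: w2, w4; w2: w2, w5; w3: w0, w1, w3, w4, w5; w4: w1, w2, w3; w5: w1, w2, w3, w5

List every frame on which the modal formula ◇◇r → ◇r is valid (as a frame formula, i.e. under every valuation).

The schema corresponds to transitivity: ∀x ∀y ∀z (Rxy ∧ Ryz → Rxz).
A: fails — Rcd and Rda but not Rca.
B: fails — R02 and R23 but not R03.
C: holds.
D: fails — Rw1w2 and Rw2w5 but not Rw1w5.

C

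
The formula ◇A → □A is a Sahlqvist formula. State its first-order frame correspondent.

partial functionality

Suppose ◇A→□A is valid. Take Rxy, Rxz and set V(A)={y}. Then ◇A at x, so □A at x, so A at z, i.e. z=y.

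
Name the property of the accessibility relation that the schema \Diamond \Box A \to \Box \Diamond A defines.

This is the .2 axiom.
Its frame correspondent is convergence — \forall x \forall y \forall z (Rxy \wedge Rxz \to \exists w (Ryw \wedge Rzw)).

convergence: \forall x \forall y \forall z (Rxy \wedge Rxz \to \exists w (Ryw \wedge Rzw))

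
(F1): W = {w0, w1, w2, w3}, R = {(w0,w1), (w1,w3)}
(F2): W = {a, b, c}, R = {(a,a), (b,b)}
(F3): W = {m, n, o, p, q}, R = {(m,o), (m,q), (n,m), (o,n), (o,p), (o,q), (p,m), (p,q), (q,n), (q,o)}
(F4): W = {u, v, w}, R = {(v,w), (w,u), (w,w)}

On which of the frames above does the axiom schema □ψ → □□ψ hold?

The schema corresponds to transitivity: ∀x ∀y ∀z (Rxy ∧ Ryz → Rxz).
(F1): fails — Rw0w1 and Rw1w3 but not Rw0w3.
(F2): ✓.
(F3): fails — Ron and Rnm but not Rom.
(F4): fails — Rvw and Rwu but not Rvu.

(F2)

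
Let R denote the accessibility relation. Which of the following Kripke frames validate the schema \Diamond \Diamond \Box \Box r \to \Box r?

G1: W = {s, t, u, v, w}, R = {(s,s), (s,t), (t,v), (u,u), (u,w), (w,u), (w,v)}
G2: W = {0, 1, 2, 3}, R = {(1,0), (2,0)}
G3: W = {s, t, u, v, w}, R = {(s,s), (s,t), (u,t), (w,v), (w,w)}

This is the axiom for a generalized confluence (Geach) condition; its first-order frame correspondent is \forall x \forall y \forall z ((x R^2 y \wedge xRz) \to \exists w (y R^2 w \wedge z = w)).
G1: fails — sR²t, sRs but no w* with tR²w* and s=w*.
G2: satisfies the condition.
G3: fails — sR²t, sRs but no w* with tR²w* and s=w*.

G2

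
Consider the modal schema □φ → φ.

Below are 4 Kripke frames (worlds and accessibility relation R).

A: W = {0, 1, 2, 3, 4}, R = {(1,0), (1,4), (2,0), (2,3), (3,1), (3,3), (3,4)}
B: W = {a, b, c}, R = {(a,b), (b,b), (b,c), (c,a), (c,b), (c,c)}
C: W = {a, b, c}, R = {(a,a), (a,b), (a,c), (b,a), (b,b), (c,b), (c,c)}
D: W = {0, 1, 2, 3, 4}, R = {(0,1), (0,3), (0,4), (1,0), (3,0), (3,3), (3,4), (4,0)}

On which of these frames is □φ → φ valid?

C

Frame correspondent (Sahlqvist): ∀x Rxx — i.e. reflexivity.
A: fails — world 0 does not see itself.
B: fails — world a does not see itself.
C: condition met.
D: fails — world 0 does not see itself.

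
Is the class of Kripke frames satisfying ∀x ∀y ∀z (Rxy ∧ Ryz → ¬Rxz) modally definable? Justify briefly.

If a class were modally definable it would be closed under surjective bounded morphisms (Goldblatt–Thomason).
The 7-cycle (worlds s,t,u,v,w,x,y with s→t→u→v→w→x→y→s) is intransitive. Mapping every world to a single reflexive point • is a surjective bounded morphism; the reflexive point is not intransitive (R••∧R•• but R••).
So the class is not modally definable.

Not modally definable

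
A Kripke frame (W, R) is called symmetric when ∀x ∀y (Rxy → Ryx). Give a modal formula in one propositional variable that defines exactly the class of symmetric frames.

p → □◇p

A defining formula is p → □◇p (the B axiom).
Suppose p→□◇p is valid. Take Rxy and set V(p)={x}. Then p at x, so □◇p at x, so ◇p at y, so some z with Ryz has p; z=x, i.e. Ryx.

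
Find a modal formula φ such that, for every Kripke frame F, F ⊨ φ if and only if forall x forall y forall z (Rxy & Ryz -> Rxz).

The condition is transitivity. The 4 schema □ψ → □□ψ defines it.
Suppose □ψ→□□ψ is valid. Take Rxy, Ryz and set V(ψ)={w : Rxw}. Then □ψ at x, so □□ψ at x, so □ψ at y, so ψ at z, i.e. Rxz.

□ψ → □□ψ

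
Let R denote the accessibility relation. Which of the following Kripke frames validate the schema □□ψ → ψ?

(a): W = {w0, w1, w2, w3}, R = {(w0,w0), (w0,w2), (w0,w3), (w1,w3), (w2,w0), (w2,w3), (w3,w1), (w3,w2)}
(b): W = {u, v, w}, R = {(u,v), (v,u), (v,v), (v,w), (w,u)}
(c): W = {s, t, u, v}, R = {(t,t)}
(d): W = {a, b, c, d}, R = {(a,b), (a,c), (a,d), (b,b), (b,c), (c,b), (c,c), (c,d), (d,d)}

(a)

The schema corresponds to a generalized confluence (Geach) condition: ∀x ∃w (xR²w ∧ x = w).
(a): ✓.
(b): fails — at w but no t with wR²t and w=t.
(c): fails — at s but no w with sR²w and s=w.
(d): fails — at a but no w with aR²w and a=w.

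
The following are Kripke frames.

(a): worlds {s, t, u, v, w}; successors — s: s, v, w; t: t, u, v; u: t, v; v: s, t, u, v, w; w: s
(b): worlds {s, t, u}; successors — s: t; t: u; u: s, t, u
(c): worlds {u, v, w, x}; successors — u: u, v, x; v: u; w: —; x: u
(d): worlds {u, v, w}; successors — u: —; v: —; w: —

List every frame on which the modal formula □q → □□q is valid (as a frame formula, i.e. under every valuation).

(d)

This is the axiom for transitivity; its first-order frame correspondent is ∀x ∀y ∀z (Rxy ∧ Ryz → Rxz).
(a): fails — Ruv and Rvw but not Ruw.
(b): fails — Rtu and Rut but not Rtt.
(c): fails — Rvu and Ruv but not Rvv.
(d): condition met.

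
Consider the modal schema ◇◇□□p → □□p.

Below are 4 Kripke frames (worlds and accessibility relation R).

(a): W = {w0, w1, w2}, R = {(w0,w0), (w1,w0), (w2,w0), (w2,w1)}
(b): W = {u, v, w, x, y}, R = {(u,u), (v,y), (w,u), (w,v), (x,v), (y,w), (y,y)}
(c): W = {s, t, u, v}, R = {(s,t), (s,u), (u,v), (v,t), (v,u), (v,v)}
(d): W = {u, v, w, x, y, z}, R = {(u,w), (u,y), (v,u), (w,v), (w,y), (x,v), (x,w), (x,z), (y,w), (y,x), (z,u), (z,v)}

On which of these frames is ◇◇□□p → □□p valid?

(a)

This is the axiom for a generalized confluence (Geach) condition; its first-order frame correspondent is ∀x ∀y ∀z ((xR²y ∧ xR²z) → ∃w (yR²w ∧ z = w)).
(a): ✓.
(b): fails — vR²w, vR²w but no t with wR²t and w=t.
(c): fails — uR²t, uR²t but no w with tR²w and t=w.
(d): fails — uR²v, uR²v but no t with vR²t and v=t.
Valid on: (a).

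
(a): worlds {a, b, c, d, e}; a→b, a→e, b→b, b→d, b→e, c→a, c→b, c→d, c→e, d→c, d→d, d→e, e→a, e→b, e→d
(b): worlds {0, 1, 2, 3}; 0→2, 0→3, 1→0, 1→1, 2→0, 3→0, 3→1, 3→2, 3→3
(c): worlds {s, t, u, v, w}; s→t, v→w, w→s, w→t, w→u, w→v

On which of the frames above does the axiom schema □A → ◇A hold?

Frame correspondent (Sahlqvist): ∀x ∃y Rxy — i.e. seriality.
(a): satisfies the condition.
(b): satisfies the condition.
(c): fails — world t has no successor.
Valid on: (a), (b).

(a), (b)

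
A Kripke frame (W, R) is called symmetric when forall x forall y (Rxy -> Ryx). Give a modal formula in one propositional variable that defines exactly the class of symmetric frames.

ψ → □◇ψ

A defining formula is ψ → □◇ψ (the B axiom).
Suppose ψ→□◇ψ is valid. Take Rxy and set V(ψ)={x}. Then ψ at x, so □◇ψ at x, so ◇ψ at y, so some z with Ryz has ψ; z=x, i.e. Ryx.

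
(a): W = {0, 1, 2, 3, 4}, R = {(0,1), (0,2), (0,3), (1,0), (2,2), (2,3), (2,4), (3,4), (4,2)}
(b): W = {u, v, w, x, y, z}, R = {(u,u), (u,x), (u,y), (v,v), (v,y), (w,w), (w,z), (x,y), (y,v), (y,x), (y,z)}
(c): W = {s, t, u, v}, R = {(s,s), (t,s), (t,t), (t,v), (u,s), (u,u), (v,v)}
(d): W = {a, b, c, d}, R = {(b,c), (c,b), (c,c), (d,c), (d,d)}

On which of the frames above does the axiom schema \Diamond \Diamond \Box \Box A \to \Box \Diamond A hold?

Frame correspondent (Sahlqvist): \forall x \forall y \forall z ((x R^2 y \wedge xRz) \to \exists w (y R^2 w \wedge zRw)) — i.e. a generalized confluence (Geach) condition.
(a): fails — 0R²2, 0R1 but no w with 2R²w and 1Rw.
(b): fails — uR²x, uRx but no t with xR²t and xRt.
(c): fails — tR²s, tRv but no w with sR²w and vRw.
(d): satisfies the condition.

(d)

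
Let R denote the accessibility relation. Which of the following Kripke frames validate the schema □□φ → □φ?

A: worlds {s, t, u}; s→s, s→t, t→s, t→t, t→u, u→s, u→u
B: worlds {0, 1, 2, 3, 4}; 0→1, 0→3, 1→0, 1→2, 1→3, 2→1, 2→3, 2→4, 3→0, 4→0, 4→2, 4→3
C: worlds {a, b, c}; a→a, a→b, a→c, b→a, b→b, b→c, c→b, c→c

The schema corresponds to density: ∀x ∀y (Rxy → ∃z (Rxz ∧ Rzy)).
A: holds.
B: fails — R12 but no z with R1z and Rz2.
C: holds.
Valid on: A, C.

A, C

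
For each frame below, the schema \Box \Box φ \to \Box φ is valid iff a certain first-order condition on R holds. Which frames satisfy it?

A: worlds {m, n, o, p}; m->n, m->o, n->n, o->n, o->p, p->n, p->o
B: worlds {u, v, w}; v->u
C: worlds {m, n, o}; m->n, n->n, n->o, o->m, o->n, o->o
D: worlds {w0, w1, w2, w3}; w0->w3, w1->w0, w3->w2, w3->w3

This is the axiom for density; its first-order frame correspondent is \forall x \forall y (Rxy \to \exists z (Rxz \wedge Rzy)).
A: fails — Rop but no z with Roz and Rzp.
B: fails — Rvu but no z with Rvz and Rzu.
C: ✓.
D: fails — Rw1w0 but no z with Rw1z and Rzw0.
Valid on: C.

C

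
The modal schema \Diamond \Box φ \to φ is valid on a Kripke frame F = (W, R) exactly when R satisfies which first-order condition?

symmetry

Replacing φ by ¬φ and contraposing gives the equivalent schema φ → □◇φ.
Suppose φ→□◇φ is valid. Take Rxy and set V(φ)={x}. Then φ at x, so □◇φ at x, so ◇φ at y, so some z with Ryz has φ; z=x, i.e. Ryx.
Conversely, on a frame with symmetry the schema holds at every world under every valuation.
So the correspondent is symmetry.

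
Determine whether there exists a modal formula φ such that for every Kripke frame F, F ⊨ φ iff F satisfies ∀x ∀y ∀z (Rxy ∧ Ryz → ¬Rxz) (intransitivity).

Not modally definable

Any modally definable frame class is closed under surjective bounded morphisms.
The 7-cycle (worlds 0,1,2,3,4,5,6 with 0→1→2→3→4→5→6→0) is intransitive. Mapping every world to a single reflexive point • is a surjective bounded morphism; the reflexive point is not intransitive (R••∧R•• but R••).
Hence intransitivity is not modally definable.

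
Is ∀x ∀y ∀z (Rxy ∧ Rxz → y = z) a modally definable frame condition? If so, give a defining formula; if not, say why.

This is a Sahlqvist condition; the CD axiom ◇r → □r defines it.

Yes, by ◇r → □r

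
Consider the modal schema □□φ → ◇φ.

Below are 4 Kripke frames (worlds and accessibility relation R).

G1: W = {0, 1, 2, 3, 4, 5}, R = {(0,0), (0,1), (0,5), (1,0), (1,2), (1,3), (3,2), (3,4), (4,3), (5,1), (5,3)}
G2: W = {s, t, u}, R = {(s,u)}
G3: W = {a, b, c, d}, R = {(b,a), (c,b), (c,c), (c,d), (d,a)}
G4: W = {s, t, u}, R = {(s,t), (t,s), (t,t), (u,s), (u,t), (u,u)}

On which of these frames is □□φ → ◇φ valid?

G4

This is the axiom for a generalized confluence (Geach) condition; its first-order frame correspondent is ∀x ∃w (xR²w ∧ xRw).
G1: fails — at 2 but no w with 2R²w and 2Rw.
G2: fails — at s but no w with sR²w and sRw.
G3: fails — at a but no w with aR²w and aRw.
G4: condition met.
Valid on: G4.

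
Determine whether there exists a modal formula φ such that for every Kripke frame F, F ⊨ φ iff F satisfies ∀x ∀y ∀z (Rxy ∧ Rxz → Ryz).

Yes, by ◇q → □◇q

Yes: it is the Euclidean property, defined by the 5 schema ◇q → □◇q.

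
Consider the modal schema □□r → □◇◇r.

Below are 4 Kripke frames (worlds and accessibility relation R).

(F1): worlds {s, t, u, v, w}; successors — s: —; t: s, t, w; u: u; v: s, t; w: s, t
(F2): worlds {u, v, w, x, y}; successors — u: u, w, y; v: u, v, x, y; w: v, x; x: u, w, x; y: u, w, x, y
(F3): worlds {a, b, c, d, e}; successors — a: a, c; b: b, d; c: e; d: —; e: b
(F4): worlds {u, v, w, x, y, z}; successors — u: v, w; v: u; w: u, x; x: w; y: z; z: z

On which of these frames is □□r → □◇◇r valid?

(F2)

Frame correspondent (Sahlqvist): ∀x ∀z (xRz → ∃w (xR²w ∧ zR²w)) — i.e. a generalized confluence (Geach) condition.
(F1): fails — tRs but no w* with tR²w* and sR²w*.
(F2): holds.
(F3): fails — aRc but no w with aR²w and cR²w.
(F4): fails — uRv but no t with uR²t and vR²t.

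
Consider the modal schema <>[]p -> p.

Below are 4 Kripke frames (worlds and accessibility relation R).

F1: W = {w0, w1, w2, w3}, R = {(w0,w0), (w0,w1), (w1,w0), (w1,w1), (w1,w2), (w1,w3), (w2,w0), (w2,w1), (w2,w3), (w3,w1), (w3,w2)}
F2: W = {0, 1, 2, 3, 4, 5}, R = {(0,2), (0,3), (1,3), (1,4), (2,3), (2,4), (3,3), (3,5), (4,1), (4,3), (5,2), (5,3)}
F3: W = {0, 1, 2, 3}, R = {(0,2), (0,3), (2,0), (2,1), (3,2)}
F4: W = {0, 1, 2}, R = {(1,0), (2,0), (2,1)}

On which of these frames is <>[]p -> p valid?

none

This is the axiom for symmetry; its first-order frame correspondent is forall x forall y (Rxy -> Ryx).
F1: fails — Rw2w0 but not Rw0w2.
F2: fails — R02 but not R20.
F3: fails — R32 but not R23.
F4: fails — R10 but not R01.
Valid on no frame.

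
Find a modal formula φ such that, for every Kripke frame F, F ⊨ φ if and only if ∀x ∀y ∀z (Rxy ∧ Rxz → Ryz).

◇r → □◇r

The condition is the Euclidean property. The 5 schema ◇r → □◇r defines it.
Suppose ◇r→□◇r is valid. Take Rxy, Rxz and set V(r)={y}. Then ◇r at x, so □◇r at x, so ◇r at z, so some w with Rzw has r; w=y, i.e. Rzy. By symmetry of the argument, Ryz.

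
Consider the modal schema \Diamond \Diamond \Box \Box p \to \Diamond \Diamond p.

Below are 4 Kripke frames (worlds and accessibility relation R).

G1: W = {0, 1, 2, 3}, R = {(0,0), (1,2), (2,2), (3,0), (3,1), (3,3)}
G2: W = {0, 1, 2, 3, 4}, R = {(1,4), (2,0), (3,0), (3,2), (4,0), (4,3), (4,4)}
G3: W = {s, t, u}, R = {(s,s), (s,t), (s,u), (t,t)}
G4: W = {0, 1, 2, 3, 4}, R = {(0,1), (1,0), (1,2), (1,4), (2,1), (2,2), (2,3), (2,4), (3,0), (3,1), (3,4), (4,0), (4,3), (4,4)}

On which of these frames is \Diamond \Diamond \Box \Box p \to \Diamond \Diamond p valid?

G1, G4

This is the axiom for a generalized confluence (Geach) condition; its first-order frame correspondent is \forall x \forall y (x R^2 y \to \exists w (y R^2 w \wedge x R^2 w)).
G1: condition met.
G2: fails — 1R²0 but no w with 0R²w and 1R²w.
G3: fails — sR²u but no w with uR²w and sR²w.
G4: condition met.
Valid on: G1, G4.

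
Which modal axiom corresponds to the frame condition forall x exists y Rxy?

□s → ◇s

A defining formula is □s → ◇s (the D axiom).
Suppose □s→◇s is valid. At any x set V(s)=W. Then □s at x, so ◇s at x, so x has a successor.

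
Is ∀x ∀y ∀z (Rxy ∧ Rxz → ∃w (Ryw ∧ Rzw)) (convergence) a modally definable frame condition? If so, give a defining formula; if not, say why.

Yes, by ◇□p → □◇p

Yes: it is convergence, defined by the .2 schema ◇□p → □◇p.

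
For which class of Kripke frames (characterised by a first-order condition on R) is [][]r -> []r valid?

Density

Suppose □□r→□r is valid. Take Rxy and set V(r)={w : xR²w}. Then □□r at x, so □r at x, so r at y, i.e. ∃z(Rxz∧Rzy).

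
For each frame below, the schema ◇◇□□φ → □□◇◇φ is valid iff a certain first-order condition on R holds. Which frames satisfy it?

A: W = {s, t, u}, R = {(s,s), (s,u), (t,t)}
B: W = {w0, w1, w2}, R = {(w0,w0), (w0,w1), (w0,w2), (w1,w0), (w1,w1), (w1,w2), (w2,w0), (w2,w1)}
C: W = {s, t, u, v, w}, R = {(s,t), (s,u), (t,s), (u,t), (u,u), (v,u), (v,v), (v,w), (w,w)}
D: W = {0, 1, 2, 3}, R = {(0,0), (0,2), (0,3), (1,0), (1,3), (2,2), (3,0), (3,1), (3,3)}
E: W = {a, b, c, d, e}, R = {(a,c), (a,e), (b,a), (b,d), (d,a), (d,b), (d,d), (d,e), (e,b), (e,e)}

B, D

The schema corresponds to a generalized confluence (Geach) condition: ∀x ∀y ∀z ((xR²y ∧ xR²z) → ∃w (yR²w ∧ zR²w)).
A: fails — sR²s, sR²u but no w with sR²w and uR²w.
B: condition met.
C: fails — vR²t, vR²w but no w* with tR²w* and wR²w*.
D: condition met.
E: fails — bR²a, bR²c but no w with aR²w and cR²w.
Valid on: B, D.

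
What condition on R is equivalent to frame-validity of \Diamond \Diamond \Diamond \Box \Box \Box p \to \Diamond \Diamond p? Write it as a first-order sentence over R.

This is a Sahlqvist (Geach-type) schema ◇^3□^3p → □^0◇^2p.
First-order correspondent: \forall x \forall y (x R^3 y \to \exists w (y R^3 w \wedge x R^2 w)).

\forall x \forall y (x R^3 y \to \exists w (y R^3 w \wedge x R^2 w))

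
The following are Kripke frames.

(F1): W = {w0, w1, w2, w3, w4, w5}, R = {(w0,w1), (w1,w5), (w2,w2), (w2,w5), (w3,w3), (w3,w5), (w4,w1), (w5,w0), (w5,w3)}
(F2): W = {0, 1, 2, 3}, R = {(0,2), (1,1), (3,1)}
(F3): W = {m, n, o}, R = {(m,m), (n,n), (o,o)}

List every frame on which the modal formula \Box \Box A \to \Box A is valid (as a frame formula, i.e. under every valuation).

This is the axiom for density; its first-order frame correspondent is \forall x \forall y (Rxy \to \exists z (Rxz \wedge Rzy)).
(F1): fails — Rw1w5 but no z with Rw1z and Rzw5.
(F2): fails — R02 but no z with R0z and Rz2.
(F3): condition met.

(F3)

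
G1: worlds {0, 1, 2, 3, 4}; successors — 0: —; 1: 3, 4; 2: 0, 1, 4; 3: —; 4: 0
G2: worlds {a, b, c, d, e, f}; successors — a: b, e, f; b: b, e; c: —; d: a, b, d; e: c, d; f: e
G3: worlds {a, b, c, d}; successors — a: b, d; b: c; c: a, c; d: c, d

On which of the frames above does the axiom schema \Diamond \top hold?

Frame correspondent (Sahlqvist): \forall x \exists y Rxy — i.e. seriality.
G1: fails — world 0 has no successor.
G2: fails — world c has no successor.
G3: satisfies the condition.

G3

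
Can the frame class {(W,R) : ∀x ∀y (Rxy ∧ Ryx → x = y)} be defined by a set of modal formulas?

If a class were modally definable it would be closed under surjective bounded morphisms (Goldblatt–Thomason).
The 6-cycle (worlds s,t,u,v,w,x with s→t→u→v→w→x→s) is antisymmetric. Sending even-indexed worlds to s and odd-indexed worlds to t is a surjective bounded morphism onto the two-world frame with s↔t, which is not antisymmetric.
So the class is not modally definable.

Not modally definable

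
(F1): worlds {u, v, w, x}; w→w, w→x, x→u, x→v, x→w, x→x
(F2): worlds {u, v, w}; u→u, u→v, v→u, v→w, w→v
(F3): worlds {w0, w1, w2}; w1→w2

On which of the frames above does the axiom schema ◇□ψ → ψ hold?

This is the axiom for symmetry; its first-order frame correspondent is ∀x ∀y (Rxy → Ryx).
(F1): fails — Rxu but not Rux.
(F2): holds.
(F3): fails — Rw1w2 but not Rw2w1.
Valid on: (F2).

(F2)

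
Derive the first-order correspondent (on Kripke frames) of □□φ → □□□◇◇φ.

∀x ∀z (xR³z → ∃w (xR²w ∧ zR²w))

This is a Sahlqvist (Geach-type) schema ◇^0□^2φ → □^3◇^2φ.
First-order correspondent: ∀x ∀z (xR³z → ∃w (xR²w ∧ zR²w)).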